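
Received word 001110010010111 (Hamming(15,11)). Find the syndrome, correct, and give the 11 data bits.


Syndrome = 13: error at position 13

Data: 11000010011 (corrected bit 13)


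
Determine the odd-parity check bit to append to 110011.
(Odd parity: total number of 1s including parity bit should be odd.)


Number of 1s in data: 4
Parity bit: 1

1


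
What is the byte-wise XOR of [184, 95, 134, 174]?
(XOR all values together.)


XOR chain: 184 ^ 95 ^ 134 ^ 174 = 207

207


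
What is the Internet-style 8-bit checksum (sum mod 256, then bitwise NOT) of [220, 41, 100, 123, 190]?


Sum = 674 mod 256 = 162
Complement = 93

93


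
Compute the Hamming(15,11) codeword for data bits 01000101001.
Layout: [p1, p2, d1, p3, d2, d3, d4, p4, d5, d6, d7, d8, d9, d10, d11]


Parity bits: p1=0, p2=0, p3=1, p4=1

000110010101001


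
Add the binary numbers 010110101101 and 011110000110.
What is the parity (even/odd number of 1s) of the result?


010110101101 = 1453
011110000110 = 1926
Sum = 3379 = 110100110011
1s count = 7

odd parity (7 ones in 110100110011)


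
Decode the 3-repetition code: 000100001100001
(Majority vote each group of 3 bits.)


Groups: 000, 100, 001, 100, 001
Majority votes: 00000

00000


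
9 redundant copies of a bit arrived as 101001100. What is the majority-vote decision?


Ones: 4 out of 9
Threshold: 5

0 (4/9 voted 1)


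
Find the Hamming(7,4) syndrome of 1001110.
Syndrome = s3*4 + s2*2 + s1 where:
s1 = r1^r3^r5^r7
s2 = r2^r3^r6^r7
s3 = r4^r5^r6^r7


s1=0, s2=1, s3=1

Syndrome = 6 (error at position 6)


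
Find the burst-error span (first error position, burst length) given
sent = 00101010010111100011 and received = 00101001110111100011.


XOR: 00000011100000000000

Burst at position 6, length 3


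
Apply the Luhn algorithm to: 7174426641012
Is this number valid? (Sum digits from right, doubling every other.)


Luhn sum = 51
51 mod 10 = 1

Invalid (Luhn sum mod 10 = 1)


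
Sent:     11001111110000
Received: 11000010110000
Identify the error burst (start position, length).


XOR: 00001101000000

Burst at position 4, length 4


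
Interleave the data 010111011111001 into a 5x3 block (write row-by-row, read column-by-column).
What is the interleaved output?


Matrix:
  010
  111
  011
  111
  001
Read columns: 010101111001111

010101111001111


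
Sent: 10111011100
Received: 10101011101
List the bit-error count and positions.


XOR: 00010000001

2 error(s) at position(s): 3, 10


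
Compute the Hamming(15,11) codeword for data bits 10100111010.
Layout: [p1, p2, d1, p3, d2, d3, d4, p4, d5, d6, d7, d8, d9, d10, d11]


Parity bits: p1=0, p2=1, p3=1, p4=0

011101000111010


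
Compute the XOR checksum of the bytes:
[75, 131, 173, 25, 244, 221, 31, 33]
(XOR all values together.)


XOR chain: 75 ^ 131 ^ 173 ^ 25 ^ 244 ^ 221 ^ 31 ^ 33 = 107

107


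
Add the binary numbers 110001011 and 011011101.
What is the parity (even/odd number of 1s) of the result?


110001011 = 395
011011101 = 221
Sum = 616 = 1001101000
1s count = 4

even parity (4 ones in 1001101000)


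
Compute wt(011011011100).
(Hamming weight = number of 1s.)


Counting 1s in 011011011100

7


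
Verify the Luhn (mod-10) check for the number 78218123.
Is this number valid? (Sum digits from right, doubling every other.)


Luhn sum = 33
33 mod 10 = 3

Invalid (Luhn sum mod 10 = 3)


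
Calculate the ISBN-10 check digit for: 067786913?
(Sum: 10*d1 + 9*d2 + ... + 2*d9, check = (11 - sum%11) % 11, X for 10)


Weighted sum: 282
282 mod 11 = 7

Check digit: 4


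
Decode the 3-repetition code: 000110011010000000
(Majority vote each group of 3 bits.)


Groups: 000, 110, 011, 010, 000, 000
Majority votes: 011000

011000


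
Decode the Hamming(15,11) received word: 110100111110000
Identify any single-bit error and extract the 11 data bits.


Syndrome = 0: no error detected

Data: 00011110000 (no errors)


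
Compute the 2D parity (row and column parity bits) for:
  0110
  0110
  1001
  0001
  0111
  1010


Row parities: 000110
Column parities: 0101

Row P: 000110, Col P: 0101, Corner: 0


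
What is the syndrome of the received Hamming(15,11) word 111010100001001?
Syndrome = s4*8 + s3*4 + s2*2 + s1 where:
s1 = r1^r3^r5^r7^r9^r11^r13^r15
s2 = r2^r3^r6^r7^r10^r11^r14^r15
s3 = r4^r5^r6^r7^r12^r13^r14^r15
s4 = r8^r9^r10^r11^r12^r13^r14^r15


s1=1, s2=0, s3=0, s4=0

Syndrome = 1 (error at position 1)


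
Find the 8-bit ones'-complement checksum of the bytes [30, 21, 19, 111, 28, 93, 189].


Sum = 491 mod 256 = 235
Complement = 20

20


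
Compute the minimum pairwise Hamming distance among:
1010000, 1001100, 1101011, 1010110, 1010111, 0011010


Comparing all pairs, minimum distance: 1
Can detect 0 errors, correct 0 errors

1


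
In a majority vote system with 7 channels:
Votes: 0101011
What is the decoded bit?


Ones: 4 out of 7
Threshold: 4

1 (4/7 voted 1)


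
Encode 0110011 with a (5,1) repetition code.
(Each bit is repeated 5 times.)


Each bit -> 5 copies

00000111111111100000000001111111111


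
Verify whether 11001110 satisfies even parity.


Number of 1s: 5

No, parity error (5 ones)


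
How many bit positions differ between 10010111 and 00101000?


XOR: 10111111
Count of 1s: 7

7


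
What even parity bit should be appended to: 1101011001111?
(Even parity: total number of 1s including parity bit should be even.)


Number of 1s in data: 9
Parity bit: 1

1


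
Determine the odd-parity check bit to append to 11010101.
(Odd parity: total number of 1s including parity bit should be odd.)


Number of 1s in data: 5
Parity bit: 0

0


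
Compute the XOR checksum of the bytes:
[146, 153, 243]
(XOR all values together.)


XOR chain: 146 ^ 153 ^ 243 = 248

248


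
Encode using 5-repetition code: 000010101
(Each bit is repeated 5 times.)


Each bit -> 5 copies

000000000000000000001111100000111110000011111


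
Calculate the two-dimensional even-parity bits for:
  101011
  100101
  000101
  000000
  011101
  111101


Row parities: 010001
Column parities: 101011

Row P: 010001, Col P: 101011, Corner: 0


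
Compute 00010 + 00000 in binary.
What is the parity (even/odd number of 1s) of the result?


00010 = 2
00000 = 0
Sum = 2 = 10
1s count = 1

odd parity (1 ones in 10)


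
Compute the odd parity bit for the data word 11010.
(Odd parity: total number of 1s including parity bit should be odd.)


Number of 1s in data: 3
Parity bit: 0

0


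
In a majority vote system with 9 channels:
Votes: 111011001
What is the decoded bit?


Ones: 6 out of 9
Threshold: 5

1 (6/9 voted 1)


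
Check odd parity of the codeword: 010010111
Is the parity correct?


Number of 1s: 5

Yes, parity is correct (5 ones)


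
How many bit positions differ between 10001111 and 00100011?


XOR: 10101100
Count of 1s: 4

4


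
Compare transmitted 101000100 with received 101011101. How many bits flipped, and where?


XOR: 000011001

3 error(s) at position(s): 4, 5, 8


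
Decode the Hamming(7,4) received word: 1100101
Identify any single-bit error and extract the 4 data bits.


Syndrome = 1: error at position 1

Data: 0101 (corrected bit 1)


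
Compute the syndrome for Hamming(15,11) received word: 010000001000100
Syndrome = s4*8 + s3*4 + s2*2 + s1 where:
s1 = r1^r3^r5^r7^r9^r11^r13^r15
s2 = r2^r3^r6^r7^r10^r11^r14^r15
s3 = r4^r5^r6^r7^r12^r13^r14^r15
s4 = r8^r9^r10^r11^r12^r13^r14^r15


s1=0, s2=1, s3=1, s4=0

Syndrome = 6 (error at position 6)


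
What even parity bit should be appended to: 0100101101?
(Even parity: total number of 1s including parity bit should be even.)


Number of 1s in data: 5
Parity bit: 1

1


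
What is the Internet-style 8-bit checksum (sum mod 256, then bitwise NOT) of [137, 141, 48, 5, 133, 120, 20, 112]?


Sum = 716 mod 256 = 204
Complement = 51

51


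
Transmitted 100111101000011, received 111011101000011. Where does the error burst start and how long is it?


XOR: 011100000000000

Burst at position 1, length 3


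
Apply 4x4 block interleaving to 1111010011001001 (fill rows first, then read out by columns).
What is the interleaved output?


Matrix:
  1111
  0100
  1100
  1001
Read columns: 1011111010001001

1011111010001001


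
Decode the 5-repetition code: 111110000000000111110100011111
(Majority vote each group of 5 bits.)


Groups: 11111, 00000, 00000, 11111, 01000, 11111
Majority votes: 100101

100101


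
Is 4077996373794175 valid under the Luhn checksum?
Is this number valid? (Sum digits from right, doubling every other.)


Luhn sum = 85
85 mod 10 = 5

Invalid (Luhn sum mod 10 = 5)


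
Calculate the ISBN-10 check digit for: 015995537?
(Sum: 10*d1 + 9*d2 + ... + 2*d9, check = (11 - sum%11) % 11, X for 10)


Weighted sum: 234
234 mod 11 = 3

Check digit: 8


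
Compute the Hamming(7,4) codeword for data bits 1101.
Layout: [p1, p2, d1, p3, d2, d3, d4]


Parity bits: p1=1, p2=0, p3=0

1010101


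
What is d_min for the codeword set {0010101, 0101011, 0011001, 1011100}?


Comparing all pairs, minimum distance: 2
Can detect 1 errors, correct 0 errors

2


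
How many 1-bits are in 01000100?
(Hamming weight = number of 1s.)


Counting 1s in 01000100

2


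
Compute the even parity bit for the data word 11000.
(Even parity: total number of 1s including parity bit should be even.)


Number of 1s in data: 2
Parity bit: 0

0


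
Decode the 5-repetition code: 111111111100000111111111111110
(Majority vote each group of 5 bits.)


Groups: 11111, 11111, 00000, 11111, 11111, 11110
Majority votes: 110111

110111


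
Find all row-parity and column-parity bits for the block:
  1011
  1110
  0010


Row parities: 111
Column parities: 0111

Row P: 111, Col P: 0111, Corner: 1


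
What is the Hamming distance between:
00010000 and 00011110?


XOR: 00001110
Count of 1s: 3

3


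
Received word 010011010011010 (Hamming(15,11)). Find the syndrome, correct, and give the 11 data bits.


Syndrome = 0: no error detected

Data: 01100011010 (no errors)


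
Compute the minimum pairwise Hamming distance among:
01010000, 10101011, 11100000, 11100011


Comparing all pairs, minimum distance: 2
Can detect 1 errors, correct 0 errors

2


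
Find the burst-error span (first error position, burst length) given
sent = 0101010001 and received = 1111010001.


XOR: 1010000000

Burst at position 0, length 3


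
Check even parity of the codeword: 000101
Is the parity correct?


Number of 1s: 2

Yes, parity is correct (2 ones)


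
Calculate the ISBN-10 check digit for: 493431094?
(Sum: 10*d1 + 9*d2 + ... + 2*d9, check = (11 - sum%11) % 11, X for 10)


Weighted sum: 231
231 mod 11 = 0

Check digit: 0


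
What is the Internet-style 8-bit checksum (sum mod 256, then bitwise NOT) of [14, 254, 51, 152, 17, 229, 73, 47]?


Sum = 837 mod 256 = 69
Complement = 186

186


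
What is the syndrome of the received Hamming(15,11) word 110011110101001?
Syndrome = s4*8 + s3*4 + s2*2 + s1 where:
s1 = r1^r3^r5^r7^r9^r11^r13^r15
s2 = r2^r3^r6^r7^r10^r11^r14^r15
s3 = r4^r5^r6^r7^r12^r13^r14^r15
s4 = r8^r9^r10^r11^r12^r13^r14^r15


s1=0, s2=1, s3=1, s4=0

Syndrome = 6 (error at position 6)


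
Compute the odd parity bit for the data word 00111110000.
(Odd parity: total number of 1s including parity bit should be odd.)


Number of 1s in data: 5
Parity bit: 0

0


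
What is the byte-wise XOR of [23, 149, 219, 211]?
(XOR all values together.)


XOR chain: 23 ^ 149 ^ 219 ^ 211 = 138

138


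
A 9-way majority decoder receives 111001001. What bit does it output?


Ones: 5 out of 9
Threshold: 5

1 (5/9 voted 1)


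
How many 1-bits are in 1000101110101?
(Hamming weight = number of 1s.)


Counting 1s in 1000101110101

7


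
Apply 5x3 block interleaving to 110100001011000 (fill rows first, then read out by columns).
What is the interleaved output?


Matrix:
  110
  100
  001
  011
  000
Read columns: 110001001000110

110001001000110


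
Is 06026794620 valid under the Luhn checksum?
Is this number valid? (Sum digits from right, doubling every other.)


Luhn sum = 45
45 mod 10 = 5

Invalid (Luhn sum mod 10 = 5)


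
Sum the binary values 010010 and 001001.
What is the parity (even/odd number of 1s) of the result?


010010 = 18
001001 = 9
Sum = 27 = 11011
1s count = 4

even parity (4 ones in 11011)


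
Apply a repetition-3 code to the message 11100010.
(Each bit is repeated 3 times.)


Each bit -> 3 copies

111111111000000000111000


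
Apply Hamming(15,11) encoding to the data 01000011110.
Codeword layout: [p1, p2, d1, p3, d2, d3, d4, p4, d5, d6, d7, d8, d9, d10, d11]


Parity bits: p1=1, p2=0, p3=0, p4=0

100010000011110


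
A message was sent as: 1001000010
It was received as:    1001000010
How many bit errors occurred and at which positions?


XOR: 0000000000

0 errors (received matches sent)


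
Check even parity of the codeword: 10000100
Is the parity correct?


Number of 1s: 2

Yes, parity is correct (2 ones)


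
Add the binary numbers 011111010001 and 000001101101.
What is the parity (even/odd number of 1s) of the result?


011111010001 = 2001
000001101101 = 109
Sum = 2110 = 100000111110
1s count = 6

even parity (6 ones in 100000111110)


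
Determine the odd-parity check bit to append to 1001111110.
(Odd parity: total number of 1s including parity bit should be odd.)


Number of 1s in data: 7
Parity bit: 0

0


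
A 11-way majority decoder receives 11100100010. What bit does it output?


Ones: 5 out of 11
Threshold: 6

0 (5/11 voted 1)


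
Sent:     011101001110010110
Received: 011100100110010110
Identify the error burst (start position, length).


XOR: 000001101000000000

Burst at position 5, length 4


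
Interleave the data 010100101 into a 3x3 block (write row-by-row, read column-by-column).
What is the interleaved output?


Matrix:
  010
  100
  101
Read columns: 011100001

011100001


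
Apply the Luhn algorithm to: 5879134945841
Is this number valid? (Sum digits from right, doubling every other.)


Luhn sum = 70
70 mod 10 = 0

Valid (Luhn sum mod 10 = 0)


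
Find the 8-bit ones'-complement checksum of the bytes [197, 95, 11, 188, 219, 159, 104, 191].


Sum = 1164 mod 256 = 140
Complement = 115

115


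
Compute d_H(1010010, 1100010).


XOR: 0110000
Count of 1s: 2

2


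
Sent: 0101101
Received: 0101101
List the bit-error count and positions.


XOR: 0000000

0 errors (received matches sent)


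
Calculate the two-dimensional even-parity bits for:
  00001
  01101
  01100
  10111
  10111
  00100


Row parities: 110001
Column parities: 00100

Row P: 110001, Col P: 00100, Corner: 1


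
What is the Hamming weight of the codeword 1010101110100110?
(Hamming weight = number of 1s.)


Counting 1s in 1010101110100110

9


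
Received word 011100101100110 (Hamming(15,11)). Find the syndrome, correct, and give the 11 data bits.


Syndrome = 2: error at position 2

Data: 10011100110 (corrected bit 2)


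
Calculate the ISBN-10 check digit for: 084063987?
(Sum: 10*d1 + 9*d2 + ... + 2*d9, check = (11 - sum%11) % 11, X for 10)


Weighted sum: 229
229 mod 11 = 9

Check digit: 2


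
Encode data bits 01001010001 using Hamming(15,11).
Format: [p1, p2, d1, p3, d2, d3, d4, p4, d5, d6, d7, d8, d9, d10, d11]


Parity bits: p1=0, p2=0, p3=0, p4=1

000010011010001


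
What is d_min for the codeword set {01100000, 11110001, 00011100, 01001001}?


Comparing all pairs, minimum distance: 3
Can detect 2 errors, correct 1 errors

3


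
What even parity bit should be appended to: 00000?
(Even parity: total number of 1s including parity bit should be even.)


Number of 1s in data: 0
Parity bit: 0

0


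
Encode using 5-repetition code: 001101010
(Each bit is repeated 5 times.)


Each bit -> 5 copies

000000000011111111110000011111000001111100000


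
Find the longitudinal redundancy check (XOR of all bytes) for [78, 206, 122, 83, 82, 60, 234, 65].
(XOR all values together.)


XOR chain: 78 ^ 206 ^ 122 ^ 83 ^ 82 ^ 60 ^ 234 ^ 65 = 108

108


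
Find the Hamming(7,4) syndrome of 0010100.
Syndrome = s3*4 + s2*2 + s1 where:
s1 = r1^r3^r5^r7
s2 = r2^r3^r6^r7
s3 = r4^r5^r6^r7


s1=0, s2=1, s3=1

Syndrome = 6 (error at position 6)


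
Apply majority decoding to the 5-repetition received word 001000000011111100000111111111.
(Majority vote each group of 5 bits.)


Groups: 00100, 00000, 11111, 10000, 01111, 11111
Majority votes: 001011

001011


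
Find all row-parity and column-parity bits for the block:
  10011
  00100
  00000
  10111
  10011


Row parities: 11001
Column parities: 10011

Row P: 11001, Col P: 10011, Corner: 1


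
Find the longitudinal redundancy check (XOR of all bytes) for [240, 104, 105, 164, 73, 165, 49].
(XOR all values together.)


XOR chain: 240 ^ 104 ^ 105 ^ 164 ^ 73 ^ 165 ^ 49 = 136

136


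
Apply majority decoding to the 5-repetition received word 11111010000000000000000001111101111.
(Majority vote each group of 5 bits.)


Groups: 11111, 01000, 00000, 00000, 00000, 11111, 01111
Majority votes: 1000011

1000011


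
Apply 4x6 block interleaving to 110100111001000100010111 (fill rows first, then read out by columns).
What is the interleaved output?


Matrix:
  110100
  111001
  000100
  010111
Read columns: 110011010100101100010101

110011010100101100010101


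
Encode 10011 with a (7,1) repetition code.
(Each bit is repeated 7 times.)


Each bit -> 7 copies

11111110000000000000011111111111111


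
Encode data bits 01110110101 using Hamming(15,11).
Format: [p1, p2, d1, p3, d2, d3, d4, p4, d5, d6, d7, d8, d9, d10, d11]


Parity bits: p1=1, p2=1, p3=1, p4=0

110111100110101


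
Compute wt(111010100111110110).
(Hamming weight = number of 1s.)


Counting 1s in 111010100111110110

12


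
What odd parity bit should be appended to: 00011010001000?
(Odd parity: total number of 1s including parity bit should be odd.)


Number of 1s in data: 4
Parity bit: 1

1


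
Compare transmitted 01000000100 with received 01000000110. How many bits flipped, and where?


XOR: 00000000010

1 error(s) at position(s): 9


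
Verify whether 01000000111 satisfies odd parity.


Number of 1s: 4

No, parity error (4 ones)


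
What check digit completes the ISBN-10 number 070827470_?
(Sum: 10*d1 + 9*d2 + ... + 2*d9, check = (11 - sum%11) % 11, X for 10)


Weighted sum: 203
203 mod 11 = 5

Check digit: 6


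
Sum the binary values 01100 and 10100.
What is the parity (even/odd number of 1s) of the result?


01100 = 12
10100 = 20
Sum = 32 = 100000
1s count = 1

odd parity (1 ones in 100000)


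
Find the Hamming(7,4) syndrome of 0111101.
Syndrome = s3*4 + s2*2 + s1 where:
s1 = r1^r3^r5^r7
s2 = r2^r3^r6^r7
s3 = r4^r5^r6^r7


s1=1, s2=1, s3=1

Syndrome = 7 (error at position 7)


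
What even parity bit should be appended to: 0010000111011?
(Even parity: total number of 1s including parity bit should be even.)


Number of 1s in data: 6
Parity bit: 0

0


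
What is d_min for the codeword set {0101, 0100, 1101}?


Comparing all pairs, minimum distance: 1
Can detect 0 errors, correct 0 errors

1


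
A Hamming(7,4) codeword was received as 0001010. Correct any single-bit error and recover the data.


Syndrome = 2: error at position 2

Data: 0010 (corrected bit 2)


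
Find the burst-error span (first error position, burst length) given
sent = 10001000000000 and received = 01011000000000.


XOR: 11010000000000

Burst at position 0, length 4


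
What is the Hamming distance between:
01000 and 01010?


XOR: 00010
Count of 1s: 1

1


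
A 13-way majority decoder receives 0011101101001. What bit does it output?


Ones: 7 out of 13
Threshold: 7

1 (7/13 voted 1)


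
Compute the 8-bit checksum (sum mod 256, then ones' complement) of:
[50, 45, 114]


Sum = 209 mod 256 = 209
Complement = 46

46


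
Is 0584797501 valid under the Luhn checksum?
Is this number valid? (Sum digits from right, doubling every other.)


Luhn sum = 41
41 mod 10 = 1

Invalid (Luhn sum mod 10 = 1)


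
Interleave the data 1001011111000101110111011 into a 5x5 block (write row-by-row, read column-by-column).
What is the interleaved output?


Matrix:
  10010
  11111
  00010
  11101
  11011
Read columns: 1101101011010101110101011

1101101011010101110101011


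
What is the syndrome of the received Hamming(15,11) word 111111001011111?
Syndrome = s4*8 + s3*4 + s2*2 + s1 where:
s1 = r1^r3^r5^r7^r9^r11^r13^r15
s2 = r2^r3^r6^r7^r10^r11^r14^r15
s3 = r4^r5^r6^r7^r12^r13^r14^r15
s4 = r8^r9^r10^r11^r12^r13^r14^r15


s1=1, s2=0, s3=1, s4=0

Syndrome = 5 (error at position 5)


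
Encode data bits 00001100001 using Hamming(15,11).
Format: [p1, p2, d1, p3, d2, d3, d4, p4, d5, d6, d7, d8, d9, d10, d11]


Parity bits: p1=0, p2=0, p3=1, p4=1

000100011100001


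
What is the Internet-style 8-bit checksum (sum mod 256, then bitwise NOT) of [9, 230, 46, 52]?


Sum = 337 mod 256 = 81
Complement = 174

174


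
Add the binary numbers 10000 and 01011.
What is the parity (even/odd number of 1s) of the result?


10000 = 16
01011 = 11
Sum = 27 = 11011
1s count = 4

even parity (4 ones in 11011)


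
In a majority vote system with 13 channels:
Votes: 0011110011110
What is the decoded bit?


Ones: 8 out of 13
Threshold: 7

1 (8/13 voted 1)


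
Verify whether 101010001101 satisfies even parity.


Number of 1s: 6

Yes, parity is correct (6 ones)


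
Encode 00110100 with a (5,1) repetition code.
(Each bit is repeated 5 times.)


Each bit -> 5 copies

0000000000111111111100000111110000000000


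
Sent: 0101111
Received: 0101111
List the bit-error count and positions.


XOR: 0000000

0 errors (received matches sent)


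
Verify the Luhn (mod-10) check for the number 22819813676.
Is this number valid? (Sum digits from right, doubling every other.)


Luhn sum = 56
56 mod 10 = 6

Invalid (Luhn sum mod 10 = 6)


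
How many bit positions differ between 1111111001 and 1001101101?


XOR: 0110010100
Count of 1s: 4

4


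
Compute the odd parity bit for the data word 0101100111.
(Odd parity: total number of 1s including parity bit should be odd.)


Number of 1s in data: 6
Parity bit: 1

1


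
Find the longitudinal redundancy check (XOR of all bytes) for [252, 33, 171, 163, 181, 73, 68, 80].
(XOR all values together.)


XOR chain: 252 ^ 33 ^ 171 ^ 163 ^ 181 ^ 73 ^ 68 ^ 80 = 61

61


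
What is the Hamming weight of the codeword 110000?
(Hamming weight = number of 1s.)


Counting 1s in 110000

2


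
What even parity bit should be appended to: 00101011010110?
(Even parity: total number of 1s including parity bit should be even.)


Number of 1s in data: 7
Parity bit: 1

1


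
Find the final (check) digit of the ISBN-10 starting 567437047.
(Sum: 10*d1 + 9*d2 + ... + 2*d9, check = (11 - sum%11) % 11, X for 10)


Weighted sum: 267
267 mod 11 = 3

Check digit: 8


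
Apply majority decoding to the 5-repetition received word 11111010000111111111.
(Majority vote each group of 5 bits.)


Groups: 11111, 01000, 01111, 11111
Majority votes: 1011

1011


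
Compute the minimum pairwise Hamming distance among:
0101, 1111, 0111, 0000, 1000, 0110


Comparing all pairs, minimum distance: 1
Can detect 0 errors, correct 0 errors

1


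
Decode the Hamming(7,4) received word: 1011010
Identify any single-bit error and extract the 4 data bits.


Syndrome = 0: no error detected

Data: 1010 (no errors)


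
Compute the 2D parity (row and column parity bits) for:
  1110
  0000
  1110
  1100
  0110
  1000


Row parities: 101001
Column parities: 0010

Row P: 101001, Col P: 0010, Corner: 1


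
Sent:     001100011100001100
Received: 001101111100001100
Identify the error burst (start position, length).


XOR: 000001100000000000

Burst at position 5, length 2


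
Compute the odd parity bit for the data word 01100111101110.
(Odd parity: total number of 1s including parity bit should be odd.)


Number of 1s in data: 9
Parity bit: 0

0


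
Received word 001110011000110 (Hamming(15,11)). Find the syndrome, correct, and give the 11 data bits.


Syndrome = 0: no error detected

Data: 11001000110 (no errors)


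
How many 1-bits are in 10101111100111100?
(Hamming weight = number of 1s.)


Counting 1s in 10101111100111100

11


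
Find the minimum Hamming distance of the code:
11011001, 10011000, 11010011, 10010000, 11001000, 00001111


Comparing all pairs, minimum distance: 1
Can detect 0 errors, correct 0 errors

1


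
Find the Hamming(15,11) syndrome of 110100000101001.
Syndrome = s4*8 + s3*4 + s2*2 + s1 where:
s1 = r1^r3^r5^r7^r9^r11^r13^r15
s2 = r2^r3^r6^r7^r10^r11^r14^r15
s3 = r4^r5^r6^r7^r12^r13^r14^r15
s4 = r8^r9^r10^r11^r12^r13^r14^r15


s1=0, s2=1, s3=1, s4=1

Syndrome = 14 (error at position 14)


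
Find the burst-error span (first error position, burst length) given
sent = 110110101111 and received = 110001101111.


XOR: 000111000000

Burst at position 3, length 3


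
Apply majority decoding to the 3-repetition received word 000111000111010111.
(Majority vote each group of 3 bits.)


Groups: 000, 111, 000, 111, 010, 111
Majority votes: 010101

010101


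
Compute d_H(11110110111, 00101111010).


XOR: 11011001101
Count of 1s: 7

7


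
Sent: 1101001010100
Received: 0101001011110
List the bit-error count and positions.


XOR: 1000000001010

3 error(s) at position(s): 0, 9, 11


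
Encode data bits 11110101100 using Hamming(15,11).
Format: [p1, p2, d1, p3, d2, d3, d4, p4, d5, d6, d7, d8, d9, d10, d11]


Parity bits: p1=0, p2=0, p3=1, p4=1

001111110101100


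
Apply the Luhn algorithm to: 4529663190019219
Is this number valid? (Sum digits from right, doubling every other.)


Luhn sum = 74
74 mod 10 = 4

Invalid (Luhn sum mod 10 = 4)


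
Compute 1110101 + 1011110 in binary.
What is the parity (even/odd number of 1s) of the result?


1110101 = 117
1011110 = 94
Sum = 211 = 11010011
1s count = 5

odd parity (5 ones in 11010011)


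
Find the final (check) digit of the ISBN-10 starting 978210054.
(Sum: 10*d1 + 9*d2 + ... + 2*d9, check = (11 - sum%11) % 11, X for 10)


Weighted sum: 260
260 mod 11 = 7

Check digit: 4


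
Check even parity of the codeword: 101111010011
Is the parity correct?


Number of 1s: 8

Yes, parity is correct (8 ones)


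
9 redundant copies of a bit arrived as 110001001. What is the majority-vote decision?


Ones: 4 out of 9
Threshold: 5

0 (4/9 voted 1)


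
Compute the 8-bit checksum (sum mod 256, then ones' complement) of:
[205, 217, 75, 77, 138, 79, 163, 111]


Sum = 1065 mod 256 = 41
Complement = 214

214


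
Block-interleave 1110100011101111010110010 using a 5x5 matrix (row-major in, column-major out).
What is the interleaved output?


Matrix:
  11101
  00011
  10111
  10101
  10010
Read columns: 1011110000101100110111110

1011110000101100110111110


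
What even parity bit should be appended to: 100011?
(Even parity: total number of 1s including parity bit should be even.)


Number of 1s in data: 3
Parity bit: 1

1


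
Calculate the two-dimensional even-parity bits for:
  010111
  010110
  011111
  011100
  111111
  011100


Row parities: 011101
Column parities: 100001

Row P: 011101, Col P: 100001, Corner: 0


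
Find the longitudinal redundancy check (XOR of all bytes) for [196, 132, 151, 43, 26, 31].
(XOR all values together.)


XOR chain: 196 ^ 132 ^ 151 ^ 43 ^ 26 ^ 31 = 249

249


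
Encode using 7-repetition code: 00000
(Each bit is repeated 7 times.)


Each bit -> 7 copies

00000000000000000000000000000000000


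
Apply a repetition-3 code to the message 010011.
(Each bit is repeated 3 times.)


Each bit -> 3 copies

000111000000111111


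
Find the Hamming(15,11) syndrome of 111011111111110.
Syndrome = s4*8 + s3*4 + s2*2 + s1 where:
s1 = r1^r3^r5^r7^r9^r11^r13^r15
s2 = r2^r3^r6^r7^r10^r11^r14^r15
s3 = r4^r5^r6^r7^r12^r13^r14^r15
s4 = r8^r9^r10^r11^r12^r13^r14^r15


s1=1, s2=1, s3=0, s4=1

Syndrome = 11 (error at position 11)


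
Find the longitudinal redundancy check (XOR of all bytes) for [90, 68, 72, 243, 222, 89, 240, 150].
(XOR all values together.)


XOR chain: 90 ^ 68 ^ 72 ^ 243 ^ 222 ^ 89 ^ 240 ^ 150 = 68

68


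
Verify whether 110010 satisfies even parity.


Number of 1s: 3

No, parity error (3 ones)


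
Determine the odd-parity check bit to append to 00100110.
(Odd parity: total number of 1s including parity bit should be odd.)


Number of 1s in data: 3
Parity bit: 0

0


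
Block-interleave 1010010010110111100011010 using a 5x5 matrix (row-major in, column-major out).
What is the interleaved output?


Matrix:
  10100
  10010
  11011
  11000
  11010
Read columns: 1111100111100000110100100

1111100111100000110100100


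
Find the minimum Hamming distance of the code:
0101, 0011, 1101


Comparing all pairs, minimum distance: 1
Can detect 0 errors, correct 0 errors

1


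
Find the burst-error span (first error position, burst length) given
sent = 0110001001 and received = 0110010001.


XOR: 0000011000

Burst at position 5, length 2


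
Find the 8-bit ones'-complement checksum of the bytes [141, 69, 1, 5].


Sum = 216 mod 256 = 216
Complement = 39

39


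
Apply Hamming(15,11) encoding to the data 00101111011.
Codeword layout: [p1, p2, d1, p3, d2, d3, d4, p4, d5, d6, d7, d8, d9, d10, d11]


Parity bits: p1=1, p2=1, p3=0, p4=0

110001001111011


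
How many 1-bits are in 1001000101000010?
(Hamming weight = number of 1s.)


Counting 1s in 1001000101000010

5


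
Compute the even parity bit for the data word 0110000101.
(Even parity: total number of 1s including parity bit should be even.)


Number of 1s in data: 4
Parity bit: 0

0


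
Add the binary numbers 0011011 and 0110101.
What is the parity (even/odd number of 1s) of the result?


0011011 = 27
0110101 = 53
Sum = 80 = 1010000
1s count = 2

even parity (2 ones in 1010000)


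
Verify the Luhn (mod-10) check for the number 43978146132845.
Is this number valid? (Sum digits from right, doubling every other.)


Luhn sum = 79
79 mod 10 = 9

Invalid (Luhn sum mod 10 = 9)


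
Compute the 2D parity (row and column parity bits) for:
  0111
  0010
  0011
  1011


Row parities: 1101
Column parities: 1101

Row P: 1101, Col P: 1101, Corner: 1


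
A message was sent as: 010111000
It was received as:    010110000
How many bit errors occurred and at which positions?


XOR: 000001000

1 error(s) at position(s): 5


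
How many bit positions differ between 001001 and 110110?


XOR: 111111
Count of 1s: 6

6


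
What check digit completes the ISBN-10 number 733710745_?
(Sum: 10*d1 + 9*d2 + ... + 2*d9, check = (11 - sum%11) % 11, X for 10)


Weighted sum: 226
226 mod 11 = 6

Check digit: 5


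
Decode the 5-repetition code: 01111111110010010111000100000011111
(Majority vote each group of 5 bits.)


Groups: 01111, 11111, 00100, 10111, 00010, 00000, 11111
Majority votes: 1101001

1101001


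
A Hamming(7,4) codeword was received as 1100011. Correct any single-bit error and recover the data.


Syndrome = 2: error at position 2

Data: 0011 (corrected bit 2)


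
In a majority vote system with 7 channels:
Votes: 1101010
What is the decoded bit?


Ones: 4 out of 7
Threshold: 4

1 (4/7 voted 1)


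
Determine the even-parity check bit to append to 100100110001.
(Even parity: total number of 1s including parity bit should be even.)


Number of 1s in data: 5
Parity bit: 1

1


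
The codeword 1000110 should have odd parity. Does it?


Number of 1s: 3

Yes, parity is correct (3 ones)


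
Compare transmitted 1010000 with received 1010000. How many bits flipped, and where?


XOR: 0000000

0 errors (received matches sent)


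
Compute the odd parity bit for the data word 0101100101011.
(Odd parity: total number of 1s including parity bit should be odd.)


Number of 1s in data: 7
Parity bit: 0

0


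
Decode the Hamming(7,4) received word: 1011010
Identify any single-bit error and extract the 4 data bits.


Syndrome = 0: no error detected

Data: 1010 (no errors)


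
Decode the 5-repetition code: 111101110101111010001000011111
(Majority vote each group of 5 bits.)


Groups: 11110, 11101, 01111, 01000, 10000, 11111
Majority votes: 111001

111001


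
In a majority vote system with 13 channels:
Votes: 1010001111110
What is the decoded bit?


Ones: 8 out of 13
Threshold: 7

1 (8/13 voted 1)


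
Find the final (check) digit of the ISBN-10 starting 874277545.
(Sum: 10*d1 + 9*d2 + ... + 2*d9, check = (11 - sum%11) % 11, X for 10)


Weighted sum: 308
308 mod 11 = 0

Check digit: 0


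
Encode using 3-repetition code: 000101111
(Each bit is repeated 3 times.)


Each bit -> 3 copies

000000000111000111111111111


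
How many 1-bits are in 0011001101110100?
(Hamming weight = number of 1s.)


Counting 1s in 0011001101110100

8


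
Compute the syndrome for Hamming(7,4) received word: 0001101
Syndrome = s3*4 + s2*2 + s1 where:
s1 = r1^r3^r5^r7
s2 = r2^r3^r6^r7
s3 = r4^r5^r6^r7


s1=0, s2=1, s3=1

Syndrome = 6 (error at position 6)


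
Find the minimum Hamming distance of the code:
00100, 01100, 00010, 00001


Comparing all pairs, minimum distance: 1
Can detect 0 errors, correct 0 errors

1


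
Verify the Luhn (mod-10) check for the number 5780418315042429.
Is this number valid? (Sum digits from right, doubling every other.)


Luhn sum = 66
66 mod 10 = 6

Invalid (Luhn sum mod 10 = 6)


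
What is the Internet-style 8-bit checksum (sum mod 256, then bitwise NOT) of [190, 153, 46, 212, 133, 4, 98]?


Sum = 836 mod 256 = 68
Complement = 187

187


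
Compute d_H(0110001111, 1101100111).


XOR: 1011101000
Count of 1s: 5

5


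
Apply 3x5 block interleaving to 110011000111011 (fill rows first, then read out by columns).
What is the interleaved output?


Matrix:
  11001
  10001
  11011
Read columns: 111101000001111

111101000001111


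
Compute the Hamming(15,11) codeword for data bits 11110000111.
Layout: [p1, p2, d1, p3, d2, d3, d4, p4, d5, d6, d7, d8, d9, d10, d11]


Parity bits: p1=1, p2=1, p3=0, p4=1

111011110000111


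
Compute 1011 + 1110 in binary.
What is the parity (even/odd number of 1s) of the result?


1011 = 11
1110 = 14
Sum = 25 = 11001
1s count = 3

odd parity (3 ones in 11001)


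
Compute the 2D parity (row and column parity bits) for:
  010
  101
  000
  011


Row parities: 1000
Column parities: 100

Row P: 1000, Col P: 100, Corner: 1


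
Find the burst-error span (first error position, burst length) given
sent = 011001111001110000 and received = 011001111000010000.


XOR: 000000000001100000

Burst at position 11, length 2


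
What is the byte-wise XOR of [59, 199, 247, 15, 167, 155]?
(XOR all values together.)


XOR chain: 59 ^ 199 ^ 247 ^ 15 ^ 167 ^ 155 = 56

56


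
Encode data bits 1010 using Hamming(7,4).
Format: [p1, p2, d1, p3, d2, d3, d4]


Parity bits: p1=1, p2=0, p3=1

1011010


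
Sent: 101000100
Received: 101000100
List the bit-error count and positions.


XOR: 000000000

0 errors (received matches sent)


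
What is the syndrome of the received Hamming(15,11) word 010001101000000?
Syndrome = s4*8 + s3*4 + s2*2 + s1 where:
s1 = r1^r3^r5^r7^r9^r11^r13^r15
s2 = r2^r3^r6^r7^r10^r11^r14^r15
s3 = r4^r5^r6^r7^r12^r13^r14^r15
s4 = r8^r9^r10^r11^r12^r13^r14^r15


s1=0, s2=1, s3=0, s4=1

Syndrome = 10 (error at position 10)


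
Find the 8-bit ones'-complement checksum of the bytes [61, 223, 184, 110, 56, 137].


Sum = 771 mod 256 = 3
Complement = 252

252


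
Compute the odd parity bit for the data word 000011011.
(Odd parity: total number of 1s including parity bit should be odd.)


Number of 1s in data: 4
Parity bit: 1

1


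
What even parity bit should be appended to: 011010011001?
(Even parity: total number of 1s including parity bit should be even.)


Number of 1s in data: 6
Parity bit: 0

0


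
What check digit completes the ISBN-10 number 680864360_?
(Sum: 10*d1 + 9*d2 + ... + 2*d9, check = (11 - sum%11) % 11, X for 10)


Weighted sum: 274
274 mod 11 = 10

Check digit: 1


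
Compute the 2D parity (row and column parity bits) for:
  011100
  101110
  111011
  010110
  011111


Row parities: 10111
Column parities: 000000

Row P: 10111, Col P: 000000, Corner: 0


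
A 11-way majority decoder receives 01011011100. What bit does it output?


Ones: 6 out of 11
Threshold: 6

1 (6/11 voted 1)


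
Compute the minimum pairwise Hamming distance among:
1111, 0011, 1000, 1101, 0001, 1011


Comparing all pairs, minimum distance: 1
Can detect 0 errors, correct 0 errors

1


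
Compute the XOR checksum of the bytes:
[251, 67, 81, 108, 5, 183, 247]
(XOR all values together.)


XOR chain: 251 ^ 67 ^ 81 ^ 108 ^ 5 ^ 183 ^ 247 = 192

192


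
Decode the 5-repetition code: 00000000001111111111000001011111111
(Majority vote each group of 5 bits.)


Groups: 00000, 00000, 11111, 11111, 00000, 10111, 11111
Majority votes: 0011011

0011011


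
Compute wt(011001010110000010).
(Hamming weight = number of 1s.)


Counting 1s in 011001010110000010

7


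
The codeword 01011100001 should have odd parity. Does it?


Number of 1s: 5

Yes, parity is correct (5 ones)


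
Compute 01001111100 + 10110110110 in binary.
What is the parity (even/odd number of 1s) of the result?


01001111100 = 636
10110110110 = 1462
Sum = 2098 = 100000110010
1s count = 4

even parity (4 ones in 100000110010)


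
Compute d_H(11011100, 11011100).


XOR: 00000000
Count of 1s: 0

0


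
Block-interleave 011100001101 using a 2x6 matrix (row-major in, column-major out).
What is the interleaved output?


Matrix:
  011100
  001101
Read columns: 001011110001

001011110001


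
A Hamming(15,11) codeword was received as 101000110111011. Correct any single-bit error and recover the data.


Syndrome = 1: error at position 1

Data: 10010111011 (corrected bit 1)


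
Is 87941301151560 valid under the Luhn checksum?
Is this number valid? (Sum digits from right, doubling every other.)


Luhn sum = 50
50 mod 10 = 0

Valid (Luhn sum mod 10 = 0)


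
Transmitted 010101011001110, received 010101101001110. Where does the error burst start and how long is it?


XOR: 000000110000000

Burst at position 6, length 2


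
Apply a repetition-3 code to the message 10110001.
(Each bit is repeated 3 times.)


Each bit -> 3 copies

111000111111000000000111


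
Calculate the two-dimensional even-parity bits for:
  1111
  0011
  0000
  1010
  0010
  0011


Row parities: 000010
Column parities: 0111

Row P: 000010, Col P: 0111, Corner: 1


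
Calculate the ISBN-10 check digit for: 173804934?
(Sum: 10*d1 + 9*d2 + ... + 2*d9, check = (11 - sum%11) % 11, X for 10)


Weighted sum: 226
226 mod 11 = 6

Check digit: 5


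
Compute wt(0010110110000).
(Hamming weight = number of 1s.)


Counting 1s in 0010110110000

5


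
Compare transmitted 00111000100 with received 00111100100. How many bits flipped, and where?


XOR: 00000100000

1 error(s) at position(s): 5


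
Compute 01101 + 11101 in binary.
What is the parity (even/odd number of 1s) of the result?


01101 = 13
11101 = 29
Sum = 42 = 101010
1s count = 3

odd parity (3 ones in 101010)
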